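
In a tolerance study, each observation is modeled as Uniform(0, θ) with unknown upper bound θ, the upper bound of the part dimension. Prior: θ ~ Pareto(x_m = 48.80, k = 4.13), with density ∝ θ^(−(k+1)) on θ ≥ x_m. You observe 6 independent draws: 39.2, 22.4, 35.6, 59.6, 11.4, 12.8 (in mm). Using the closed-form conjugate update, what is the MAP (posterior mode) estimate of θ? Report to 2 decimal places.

A Pareto(scale x_m, shape k) prior on the upper bound θ of Uniform(0, θ) is conjugate: posterior is Pareto(max(x_m, max xᵢ), k + n).
Sample maximum = 59.6; prior scale x_m = 48.80 → posterior scale = max = 59.60.
Posterior shape = 4.13 + 6 = 10.13.
The Pareto density is decreasing on [x_m, ∞), so the mode is x_m = 59.60.

59.60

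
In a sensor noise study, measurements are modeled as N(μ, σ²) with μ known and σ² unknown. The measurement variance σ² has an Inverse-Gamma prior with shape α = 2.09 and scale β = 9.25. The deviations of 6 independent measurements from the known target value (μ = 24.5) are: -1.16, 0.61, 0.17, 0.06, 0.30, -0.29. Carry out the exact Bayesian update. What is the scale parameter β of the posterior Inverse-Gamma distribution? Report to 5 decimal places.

With known mean μ and an Inverse-Gamma(α, β) prior on σ², the Normal likelihood is conjugate: posterior is Inv-Gamma(α + n/2, β + Σ(xᵢ−μ)²/2).
Σ(xᵢ−μ)² = (-1.16)² + (0.61)² + (0.17)² + (0.06)² + (0.30)² + (-0.29)² = 1.9243.
Posterior: Inv-Gamma(2.09 + 6/2, 9.25 + 1.9243/2) = Inv-Gamma(5.09, 10.21215).
Posterior β = 10.21215.

10.21215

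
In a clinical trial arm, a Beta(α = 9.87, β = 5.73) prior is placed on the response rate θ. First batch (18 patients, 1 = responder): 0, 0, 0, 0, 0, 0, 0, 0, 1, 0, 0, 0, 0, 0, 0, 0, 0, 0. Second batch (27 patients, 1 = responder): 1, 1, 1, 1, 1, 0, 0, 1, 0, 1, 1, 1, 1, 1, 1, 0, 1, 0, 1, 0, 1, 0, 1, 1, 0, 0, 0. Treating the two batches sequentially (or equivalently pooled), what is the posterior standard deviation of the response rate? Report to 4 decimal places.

The Beta prior is conjugate to a Binomial/Bernoulli likelihood; the update adds successes to α and failures to β.
After batch 1: Beta(9.87+1, 5.73+17) = Beta(10.87, 22.73).
After batch 2: Beta(10.87+17, 22.73+10) = Beta(27.87, 32.73).
Var = αβ/((α+β)²(α+β+1)) = 27.87·32.73/(60.60²·61.60) = 0.00403234; SD = √0.00403234 = 0.0635.

0.0635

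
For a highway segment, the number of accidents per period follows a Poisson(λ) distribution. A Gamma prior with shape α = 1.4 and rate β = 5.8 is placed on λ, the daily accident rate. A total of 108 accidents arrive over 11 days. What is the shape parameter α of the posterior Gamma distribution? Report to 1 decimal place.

With a Gamma(shape α, rate β) prior, the Poisson likelihood is conjugate: the posterior is Gamma(α + ΣXᵢ, β + n).
Posterior: Gamma(α+S, β+n) = Gamma(1.4+108, 5.8+11) = Gamma(109.4, 16.8).
Posterior α = 109.4.

109.4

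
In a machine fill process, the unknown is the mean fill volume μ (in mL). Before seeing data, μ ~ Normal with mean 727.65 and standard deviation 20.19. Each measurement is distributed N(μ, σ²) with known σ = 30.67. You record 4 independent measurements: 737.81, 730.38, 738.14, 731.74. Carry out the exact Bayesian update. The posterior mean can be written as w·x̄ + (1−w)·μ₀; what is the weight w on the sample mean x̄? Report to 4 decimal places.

For Normal data with known variance σ², a Normal(μ₀, σ₀²) prior on μ is conjugate. Posterior precision = 1/σ₀² + n/σ²; posterior mean is the precision-weighted average of μ₀ and x̄.
σ₀² = 20.19² = 407.6361, σ² = 30.67² = 940.6489. Prior precision 1/σ₀² = 1/407.6361; data precision n/σ² = 4/940.6489.
w = (n/σ²)/(1/σ₀² + n/σ²) = n·σ₀²/(σ² + n·σ₀²) = 4·407.6361/(940.6489 + 4·407.6361) = 1630.5444/2571.1933 = 0.6342.

0.6342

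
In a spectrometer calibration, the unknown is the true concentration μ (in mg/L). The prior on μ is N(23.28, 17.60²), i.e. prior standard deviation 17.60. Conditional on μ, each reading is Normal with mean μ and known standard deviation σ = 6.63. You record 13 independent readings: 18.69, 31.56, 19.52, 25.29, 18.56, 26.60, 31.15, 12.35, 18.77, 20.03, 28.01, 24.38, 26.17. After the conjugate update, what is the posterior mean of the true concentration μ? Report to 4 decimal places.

23.1613

For Normal data with known variance σ², a Normal(μ₀, σ₀²) prior on μ is conjugate. Posterior precision = 1/σ₀² + n/σ²; posterior mean is the precision-weighted average of μ₀ and x̄.
Σxᵢ = 18.69 + 31.56 + 19.52 + 25.29 + 18.56 + 26.60 + 31.15 + 12.35 + 18.77 + 20.03 + 28.01 + 24.38 + 26.17 = 301.08, so n·x̄ = 301.08.
σ₀² = 17.60² = 309.76, σ² = 6.63² = 43.9569; σ² + n·σ₀² = 43.9569 + 13·309.76 = 4070.8369.
Posterior mean = (μ₀/σ₀² + n·x̄/σ²)/(1/σ₀² + n/σ²) = (σ²·μ₀ + σ₀²·n·x̄)/(σ² + n·σ₀²) = (43.9569·23.28 + 309.76·301.08)/4070.8369 = 94285.857432/4070.8369 = 23.1613.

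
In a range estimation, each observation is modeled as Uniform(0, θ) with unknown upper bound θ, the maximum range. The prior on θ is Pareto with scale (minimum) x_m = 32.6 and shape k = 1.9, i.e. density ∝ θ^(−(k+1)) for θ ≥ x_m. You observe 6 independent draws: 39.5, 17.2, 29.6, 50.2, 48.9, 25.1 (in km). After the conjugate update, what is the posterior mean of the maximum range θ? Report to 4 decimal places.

A Pareto(scale x_m, shape k) prior on the upper bound θ of Uniform(0, θ) is conjugate: posterior is Pareto(max(x_m, max xᵢ), k + n).
Sample maximum = 50.2; prior scale x_m = 32.6 → posterior scale = max = 50.2.
Posterior shape = 1.9 + 6 = 7.9.
E[θ|data] = k·x_m/(k−1) = 7.9·50.2/6.9 = 57.4754.

57.4754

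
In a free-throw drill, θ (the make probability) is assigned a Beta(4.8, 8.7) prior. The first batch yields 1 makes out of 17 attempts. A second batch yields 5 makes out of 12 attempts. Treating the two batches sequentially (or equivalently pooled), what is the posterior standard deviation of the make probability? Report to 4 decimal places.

0.0660

The Beta prior is conjugate to a Binomial/Bernoulli likelihood; the update adds successes to α and failures to β.
After batch 1: Beta(4.8+1, 8.7+16) = Beta(5.8, 24.7).
After batch 2: Beta(5.8+5, 24.7+7) = Beta(10.8, 31.7).
Var = αβ/((α+β)²(α+β+1)) = 10.8·31.7/(42.5²·43.5) = 0.00435728; SD = √0.00435728 = 0.0660.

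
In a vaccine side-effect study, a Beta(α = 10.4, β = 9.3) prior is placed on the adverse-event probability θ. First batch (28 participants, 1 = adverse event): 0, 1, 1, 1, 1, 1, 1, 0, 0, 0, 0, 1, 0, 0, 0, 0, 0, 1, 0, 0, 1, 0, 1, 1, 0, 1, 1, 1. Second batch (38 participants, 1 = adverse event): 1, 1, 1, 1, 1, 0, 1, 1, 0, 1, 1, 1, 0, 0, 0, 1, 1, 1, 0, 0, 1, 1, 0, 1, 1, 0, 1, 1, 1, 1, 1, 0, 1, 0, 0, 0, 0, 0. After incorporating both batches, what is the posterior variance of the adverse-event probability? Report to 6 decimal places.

0.002851

The Beta prior is conjugate to a Binomial/Bernoulli likelihood; the update adds successes to α and failures to β.
After batch 1: Beta(10.4+14, 9.3+14) = Beta(24.4, 23.3).
After batch 2: Beta(24.4+23, 23.3+15) = Beta(47.4, 38.3).
Var = αβ/((α+β)²(α+β+1)) = 47.4·38.3/(85.7²·86.7) = 0.002851.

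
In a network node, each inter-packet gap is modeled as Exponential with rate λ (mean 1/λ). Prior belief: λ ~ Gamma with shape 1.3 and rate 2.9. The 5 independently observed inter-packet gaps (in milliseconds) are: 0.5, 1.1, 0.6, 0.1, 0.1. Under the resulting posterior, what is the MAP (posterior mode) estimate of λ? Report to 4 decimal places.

1.0000

With a Gamma(shape α, rate β) prior on the exponential rate λ, the posterior after n observations with total T = Σxᵢ is Gamma(α+n, β+T).
Sum of observations T = 2.4 milliseconds; n = 5.
Posterior: Gamma(1.3+5, 2.9+2.4) = Gamma(6.3, 5.3).
Mode = (α−1)/β = 1.0000.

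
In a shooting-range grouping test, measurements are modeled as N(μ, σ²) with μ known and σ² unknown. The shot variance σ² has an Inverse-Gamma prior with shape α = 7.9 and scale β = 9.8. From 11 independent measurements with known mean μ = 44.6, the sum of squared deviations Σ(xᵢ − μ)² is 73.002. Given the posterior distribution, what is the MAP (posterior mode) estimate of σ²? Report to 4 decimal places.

3.2153

With known mean μ and an Inverse-Gamma(α, β) prior on σ², the Normal likelihood is conjugate: posterior is Inv-Gamma(α + n/2, β + Σ(xᵢ−μ)²/2).
Posterior: Inv-Gamma(7.9 + 11/2, 9.8 + 73.002/2) = Inv-Gamma(13.40, 46.3010).
Mode = β/(α+1) = 46.3010/14.40 = 3.2153.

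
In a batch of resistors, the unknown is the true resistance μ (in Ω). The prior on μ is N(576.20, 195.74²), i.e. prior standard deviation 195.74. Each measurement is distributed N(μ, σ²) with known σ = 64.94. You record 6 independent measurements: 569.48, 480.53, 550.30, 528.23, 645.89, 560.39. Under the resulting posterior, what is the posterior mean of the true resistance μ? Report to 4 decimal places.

For Normal data with known variance σ², a Normal(μ₀, σ₀²) prior on μ is conjugate. Posterior precision = 1/σ₀² + n/σ²; posterior mean is the precision-weighted average of μ₀ and x̄.
Σxᵢ = 569.48 + 480.53 + 550.30 + 528.23 + 645.89 + 560.39 = 3334.82, so n·x̄ = 3334.82.
σ₀² = 195.74² = 38314.1476, σ² = 64.94² = 4217.2036; σ² + n·σ₀² = 4217.2036 + 6·38314.1476 = 234102.0892.
Posterior mean = (μ₀/σ₀² + n·x̄/σ²)/(1/σ₀² + n/σ²) = (σ²·μ₀ + σ₀²·n·x̄)/(σ² + n·σ₀²) = (4217.2036·576.20 + 38314.1476·3334.82)/234102.0892 = 130200738.413752/234102.0892 = 556.1708.

556.1708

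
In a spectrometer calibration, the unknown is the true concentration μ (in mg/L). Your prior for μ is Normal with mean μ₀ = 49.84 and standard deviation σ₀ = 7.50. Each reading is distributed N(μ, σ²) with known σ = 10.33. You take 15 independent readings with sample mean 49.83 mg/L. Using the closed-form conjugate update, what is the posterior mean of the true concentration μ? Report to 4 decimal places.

For Normal data with known variance σ², a Normal(μ₀, σ₀²) prior on μ is conjugate. Posterior precision = 1/σ₀² + n/σ²; posterior mean is the precision-weighted average of μ₀ and x̄.
n·x̄ = 15·49.83 = 747.45.
σ₀² = 7.50² = 56.25, σ² = 10.33² = 106.7089; σ² + n·σ₀² = 106.7089 + 15·56.25 = 950.4589.
Posterior mean = (μ₀/σ₀² + n·x̄/σ²)/(1/σ₀² + n/σ²) = (σ²·μ₀ + σ₀²·n·x̄)/(σ² + n·σ₀²) = (106.7089·49.84 + 56.25·747.45)/950.4589 = 47362.434076/950.4589 = 49.8311.

49.8311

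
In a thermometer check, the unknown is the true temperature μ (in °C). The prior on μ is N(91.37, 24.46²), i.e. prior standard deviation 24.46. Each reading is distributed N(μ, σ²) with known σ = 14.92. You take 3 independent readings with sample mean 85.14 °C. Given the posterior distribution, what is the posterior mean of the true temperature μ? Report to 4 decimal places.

For Normal data with known variance σ², a Normal(μ₀, σ₀²) prior on μ is conjugate. Posterior precision = 1/σ₀² + n/σ²; posterior mean is the precision-weighted average of μ₀ and x̄.
n·x̄ = 3·85.14 = 255.42.
σ₀² = 24.46² = 598.2916, σ² = 14.92² = 222.6064; σ² + n·σ₀² = 222.6064 + 3·598.2916 = 2017.4812.
Posterior mean = (μ₀/σ₀² + n·x̄/σ²)/(1/σ₀² + n/σ²) = (σ²·μ₀ + σ₀²·n·x̄)/(σ² + n·σ₀²) = (222.6064·91.37 + 598.2916·255.42)/2017.4812 = 173155.18724/2017.4812 = 85.8274.

85.8274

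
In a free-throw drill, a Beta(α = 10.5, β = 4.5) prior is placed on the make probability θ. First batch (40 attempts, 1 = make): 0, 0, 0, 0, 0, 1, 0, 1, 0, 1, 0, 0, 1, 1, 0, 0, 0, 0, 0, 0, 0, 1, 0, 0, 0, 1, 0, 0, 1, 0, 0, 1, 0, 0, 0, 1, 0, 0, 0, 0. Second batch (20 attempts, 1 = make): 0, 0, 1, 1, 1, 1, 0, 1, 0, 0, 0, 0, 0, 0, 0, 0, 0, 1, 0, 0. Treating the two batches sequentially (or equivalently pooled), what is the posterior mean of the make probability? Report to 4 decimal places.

The Beta prior is conjugate to a Binomial/Bernoulli likelihood; the update adds successes to α and failures to β.
After batch 1: Beta(10.5+10, 4.5+30) = Beta(20.5, 34.5).
After batch 2: Beta(20.5+6, 34.5+14) = Beta(26.5, 48.5).
Posterior mean = α/(α+β) = 26.5/75.0 = 0.3533.

0.3533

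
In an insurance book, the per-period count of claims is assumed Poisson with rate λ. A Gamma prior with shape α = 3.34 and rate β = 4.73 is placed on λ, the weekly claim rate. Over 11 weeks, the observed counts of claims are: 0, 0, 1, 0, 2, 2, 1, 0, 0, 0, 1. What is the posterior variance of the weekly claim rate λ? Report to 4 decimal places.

0.0418

With a Gamma(shape α, rate β) prior, the Poisson likelihood is conjugate: the posterior is Gamma(α + ΣXᵢ, β + n).
Sum of counts S = 7 over n = 11 weeks.
Posterior: Gamma(α+S, β+n) = Gamma(3.34+7, 4.73+11) = Gamma(10.34, 15.73).
Var = α/β² = 10.34/15.73² = 0.0418.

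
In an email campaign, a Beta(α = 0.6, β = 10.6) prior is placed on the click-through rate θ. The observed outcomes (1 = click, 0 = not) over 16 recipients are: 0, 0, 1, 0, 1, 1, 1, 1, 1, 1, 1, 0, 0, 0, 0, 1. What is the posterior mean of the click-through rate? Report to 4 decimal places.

0.3529

The Beta prior is conjugate to a Binomial/Bernoulli likelihood; the update adds successes to α and failures to β.
Posterior: Beta(α+k, β+n−k) = Beta(0.6+9, 10.6+7) = Beta(9.6, 17.6).
Posterior mean = α/(α+β) = 9.6/27.2 = 0.3529.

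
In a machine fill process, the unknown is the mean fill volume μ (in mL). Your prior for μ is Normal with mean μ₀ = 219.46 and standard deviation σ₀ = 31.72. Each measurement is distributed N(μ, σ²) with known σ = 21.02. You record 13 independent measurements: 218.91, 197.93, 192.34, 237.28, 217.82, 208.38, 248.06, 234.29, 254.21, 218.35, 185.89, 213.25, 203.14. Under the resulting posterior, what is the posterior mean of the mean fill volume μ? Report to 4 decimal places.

For Normal data with known variance σ², a Normal(μ₀, σ₀²) prior on μ is conjugate. Posterior precision = 1/σ₀² + n/σ²; posterior mean is the precision-weighted average of μ₀ and x̄.
Σxᵢ = 218.91 + 197.93 + 192.34 + 237.28 + 217.82 + 208.38 + 248.06 + 234.29 + 254.21 + 218.35 + 185.89 + 213.25 + 203.14 = 2829.85, so n·x̄ = 2829.85.
σ₀² = 31.72² = 1006.1584, σ² = 21.02² = 441.8404; σ² + n·σ₀² = 441.8404 + 13·1006.1584 = 13521.8996.
Posterior mean = (μ₀/σ₀² + n·x̄/σ²)/(1/σ₀² + n/σ²) = (σ²·μ₀ + σ₀²·n·x̄)/(σ² + n·σ₀²) = (441.8404·219.46 + 1006.1584·2829.85)/13521.8996 = 2944243.642424/13521.8996 = 217.7389.

217.7389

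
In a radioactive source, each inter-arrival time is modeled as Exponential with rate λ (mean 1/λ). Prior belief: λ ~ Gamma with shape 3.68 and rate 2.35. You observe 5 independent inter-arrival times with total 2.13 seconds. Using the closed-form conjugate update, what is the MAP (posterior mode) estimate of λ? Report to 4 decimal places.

With a Gamma(shape α, rate β) prior on the exponential rate λ, the posterior after n observations with total T = Σxᵢ is Gamma(α+n, β+T).
Posterior: Gamma(3.68+5, 2.35+2.13) = Gamma(8.68, 4.48).
Mode = (α−1)/β = 1.7143.

1.7143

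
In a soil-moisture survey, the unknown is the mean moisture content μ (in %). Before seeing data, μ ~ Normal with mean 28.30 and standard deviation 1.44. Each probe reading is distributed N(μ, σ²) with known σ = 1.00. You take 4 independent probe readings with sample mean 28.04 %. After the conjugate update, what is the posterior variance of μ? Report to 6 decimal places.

0.223102

For Normal data with known variance σ², a Normal(μ₀, σ₀²) prior on μ is conjugate. Posterior precision = 1/σ₀² + n/σ²; posterior mean is the precision-weighted average of μ₀ and x̄.
σ₀² = 1.44² = 2.0736, σ² = 1.00² = 1; σ² + n·σ₀² = 1 + 4·2.0736 = 9.2944.
Posterior precision = 1/σ₀² + n/σ² = 1/2.0736 + 4/1 = (σ² + n·σ₀²)/(σ₀²σ²) = 9.2944/(2.0736·1); posterior variance σₙ² = σ₀²σ²/(σ² + n·σ₀²) = 2.0736·1/9.2944 = 0.223102.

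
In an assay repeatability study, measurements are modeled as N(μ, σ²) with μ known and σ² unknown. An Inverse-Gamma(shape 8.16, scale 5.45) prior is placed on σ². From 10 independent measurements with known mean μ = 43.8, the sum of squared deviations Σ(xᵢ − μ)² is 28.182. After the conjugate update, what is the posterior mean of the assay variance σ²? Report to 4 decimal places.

1.6070

With known mean μ and an Inverse-Gamma(α, β) prior on σ², the Normal likelihood is conjugate: posterior is Inv-Gamma(α + n/2, β + Σ(xᵢ−μ)²/2).
Posterior: Inv-Gamma(8.16 + 10/2, 5.45 + 28.182/2) = Inv-Gamma(13.16, 19.5410).
E[σ²|data] = β/(α−1) = 19.5410/12.16 = 1.6070.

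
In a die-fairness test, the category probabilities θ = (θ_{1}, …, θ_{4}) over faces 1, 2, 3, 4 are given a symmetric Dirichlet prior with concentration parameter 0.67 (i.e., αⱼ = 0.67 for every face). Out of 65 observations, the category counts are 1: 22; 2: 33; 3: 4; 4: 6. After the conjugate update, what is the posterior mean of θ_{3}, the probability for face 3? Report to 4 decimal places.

The Dirichlet prior is conjugate to the Multinomial likelihood: each posterior αⱼ = prior αⱼ + observed count nⱼ.
Posterior concentration: (22.67, 33.67, 4.67, 6.67), total = 67.68.
E[θ_{3}|data] = α_{3}/Σα = 4.67/67.68 = 0.0690.

0.0690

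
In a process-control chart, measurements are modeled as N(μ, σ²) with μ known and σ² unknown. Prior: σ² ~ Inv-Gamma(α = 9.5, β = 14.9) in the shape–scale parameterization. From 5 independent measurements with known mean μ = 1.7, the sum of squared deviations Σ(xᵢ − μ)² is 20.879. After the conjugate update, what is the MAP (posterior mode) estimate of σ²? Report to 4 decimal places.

With known mean μ and an Inverse-Gamma(α, β) prior on σ², the Normal likelihood is conjugate: posterior is Inv-Gamma(α + n/2, β + Σ(xᵢ−μ)²/2).
Posterior: Inv-Gamma(9.5 + 5/2, 14.9 + 20.879/2) = Inv-Gamma(12.00, 25.3395).
Mode = β/(α+1) = 25.3395/13.00 = 1.9492.

1.9492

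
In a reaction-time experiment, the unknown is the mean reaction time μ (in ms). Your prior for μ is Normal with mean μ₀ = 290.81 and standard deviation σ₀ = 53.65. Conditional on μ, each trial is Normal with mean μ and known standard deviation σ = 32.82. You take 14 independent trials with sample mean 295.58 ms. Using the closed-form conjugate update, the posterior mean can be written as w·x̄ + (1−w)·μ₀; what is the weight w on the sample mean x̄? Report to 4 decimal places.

0.9740

For Normal data with known variance σ², a Normal(μ₀, σ₀²) prior on μ is conjugate. Posterior precision = 1/σ₀² + n/σ²; posterior mean is the precision-weighted average of μ₀ and x̄.
σ₀² = 53.65² = 2878.3225, σ² = 32.82² = 1077.1524. Prior precision 1/σ₀² = 1/2878.3225; data precision n/σ² = 14/1077.1524.
w = (n/σ²)/(1/σ₀² + n/σ²) = n·σ₀²/(σ² + n·σ₀²) = 14·2878.3225/(1077.1524 + 14·2878.3225) = 40296.515/41373.6674 = 0.9740.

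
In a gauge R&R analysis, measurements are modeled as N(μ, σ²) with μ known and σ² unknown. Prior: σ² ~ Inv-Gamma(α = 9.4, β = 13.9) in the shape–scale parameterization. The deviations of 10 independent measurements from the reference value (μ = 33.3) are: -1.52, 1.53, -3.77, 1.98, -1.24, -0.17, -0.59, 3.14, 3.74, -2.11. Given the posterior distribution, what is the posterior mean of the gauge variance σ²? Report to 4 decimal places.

3.0149

With known mean μ and an Inverse-Gamma(α, β) prior on σ², the Normal likelihood is conjugate: posterior is Inv-Gamma(α + n/2, β + Σ(xᵢ−μ)²/2).
Σ(xᵢ−μ)² = (-1.52)² + (1.53)² + (-3.77)² + (1.98)² + (-1.24)² + (-0.17)² + (-0.59)² + (3.14)² + (3.74)² + (-2.11)² = 52.9985.
Posterior: Inv-Gamma(9.4 + 10/2, 13.9 + 52.9985/2) = Inv-Gamma(14.40, 40.39925).
E[σ²|data] = β/(α−1) = 40.39925/13.40 = 3.0149.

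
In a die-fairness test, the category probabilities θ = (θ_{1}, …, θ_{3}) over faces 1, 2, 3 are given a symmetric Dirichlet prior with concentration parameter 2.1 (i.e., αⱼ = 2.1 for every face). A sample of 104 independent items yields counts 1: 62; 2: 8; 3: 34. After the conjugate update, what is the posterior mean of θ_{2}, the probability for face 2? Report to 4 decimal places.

0.0916

The Dirichlet prior is conjugate to the Multinomial likelihood: each posterior αⱼ = prior αⱼ + observed count nⱼ.
Posterior concentration: (64.1, 10.1, 36.1), total = 110.3.
E[θ_{2}|data] = α_{2}/Σα = 10.1/110.3 = 0.0916.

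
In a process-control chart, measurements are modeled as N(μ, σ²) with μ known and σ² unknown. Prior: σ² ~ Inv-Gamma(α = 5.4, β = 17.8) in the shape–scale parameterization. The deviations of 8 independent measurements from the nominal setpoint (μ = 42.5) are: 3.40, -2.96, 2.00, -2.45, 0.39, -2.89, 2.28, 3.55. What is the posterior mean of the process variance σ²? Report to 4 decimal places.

With known mean μ and an Inverse-Gamma(α, β) prior on σ², the Normal likelihood is conjugate: posterior is Inv-Gamma(α + n/2, β + Σ(xᵢ−μ)²/2).
Σ(xᵢ−μ)² = (3.40)² + (-2.96)² + (2.00)² + (-2.45)² + (0.39)² + (-2.89)² + (2.28)² + (3.55)² = 56.6292.
Posterior: Inv-Gamma(5.4 + 8/2, 17.8 + 56.6292/2) = Inv-Gamma(9.40, 46.11460).
E[σ²|data] = β/(α−1) = 46.11460/8.40 = 5.4898.

5.4898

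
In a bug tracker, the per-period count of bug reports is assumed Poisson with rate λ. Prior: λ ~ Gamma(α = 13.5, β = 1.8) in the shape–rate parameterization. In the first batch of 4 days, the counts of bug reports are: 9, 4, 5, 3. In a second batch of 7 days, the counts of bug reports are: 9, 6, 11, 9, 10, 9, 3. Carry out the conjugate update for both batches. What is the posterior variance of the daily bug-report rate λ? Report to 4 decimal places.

With a Gamma(shape α, rate β) prior, the Poisson likelihood is conjugate: the posterior is Gamma(α + ΣXᵢ, β + n).
Batch 1: sum of counts S = 21 over n = 4 days.
After batch 1: Gamma(α+S, β+n) = Gamma(13.5+21, 1.8+4) = Gamma(34.5, 5.8).
Batch 2: sum of counts S = 57 over n = 7 days.
After batch 2: Gamma(α+S, β+n) = Gamma(34.5+57, 5.8+7) = Gamma(91.5, 12.8).
Var = α/β² = 91.5/12.8² = 0.5585.

0.5585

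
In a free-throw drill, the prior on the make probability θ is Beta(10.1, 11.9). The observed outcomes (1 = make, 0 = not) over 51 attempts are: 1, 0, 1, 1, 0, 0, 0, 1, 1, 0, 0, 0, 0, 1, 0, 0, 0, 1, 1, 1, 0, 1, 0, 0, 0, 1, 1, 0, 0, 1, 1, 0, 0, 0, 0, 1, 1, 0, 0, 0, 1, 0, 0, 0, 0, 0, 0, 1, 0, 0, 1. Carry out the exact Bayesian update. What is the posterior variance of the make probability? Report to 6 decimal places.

0.003240

The Beta prior is conjugate to a Binomial/Bernoulli likelihood; the update adds successes to α and failures to β.
Posterior: Beta(α+k, β+n−k) = Beta(10.1+19, 11.9+32) = Beta(29.1, 43.9).
Var = αβ/((α+β)²(α+β+1)) = 29.1·43.9/(73.0²·74.0) = 0.003240.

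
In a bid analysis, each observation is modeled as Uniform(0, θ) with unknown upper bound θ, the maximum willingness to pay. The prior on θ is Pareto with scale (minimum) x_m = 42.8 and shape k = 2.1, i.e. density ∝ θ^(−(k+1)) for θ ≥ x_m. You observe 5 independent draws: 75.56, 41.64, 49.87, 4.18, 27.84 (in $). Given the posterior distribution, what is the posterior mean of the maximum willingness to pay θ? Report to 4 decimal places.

A Pareto(scale x_m, shape k) prior on the upper bound θ of Uniform(0, θ) is conjugate: posterior is Pareto(max(x_m, max xᵢ), k + n).
Sample maximum = 75.56; prior scale x_m = 42.8 → posterior scale = max = 75.56.
Posterior shape = 2.1 + 5 = 7.1.
E[θ|data] = k·x_m/(k−1) = 7.1·75.56/6.1 = 87.9469.

87.9469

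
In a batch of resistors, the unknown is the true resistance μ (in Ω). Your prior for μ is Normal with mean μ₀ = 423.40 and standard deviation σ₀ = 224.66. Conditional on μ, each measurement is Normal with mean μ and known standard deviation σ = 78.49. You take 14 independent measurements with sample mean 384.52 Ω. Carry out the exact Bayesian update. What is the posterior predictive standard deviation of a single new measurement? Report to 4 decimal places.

81.2215

For Normal data with known variance σ², a Normal(μ₀, σ₀²) prior on μ is conjugate. Posterior precision = 1/σ₀² + n/σ²; posterior mean is the precision-weighted average of μ₀ and x̄.
σ₀² = 224.66² = 50472.1156, σ² = 78.49² = 6160.6801; σ² + n·σ₀² = 6160.6801 + 14·50472.1156 = 712770.2985.
Posterior precision = 1/σ₀² + n/σ² = 1/50472.1156 + 14/6160.6801 = (σ² + n·σ₀²)/(σ₀²σ²) = 712770.2985/(50472.1156·6160.6801); posterior variance σₙ² = σ₀²σ²/(σ² + n·σ₀²) = 50472.1156·6160.6801/712770.2985 = 436.245111.
Predictive variance for one new observation = σₙ² + σ² = 50472.1156·6160.6801/712770.2985 + 6160.6801 = σ²·(σ₀² + 712770.2985)/712770.2985 = 6160.6801·763242.4141/712770.2985 = 6596.925211; SD = √(6160.6801·763242.4141/712770.2985) = 81.2215.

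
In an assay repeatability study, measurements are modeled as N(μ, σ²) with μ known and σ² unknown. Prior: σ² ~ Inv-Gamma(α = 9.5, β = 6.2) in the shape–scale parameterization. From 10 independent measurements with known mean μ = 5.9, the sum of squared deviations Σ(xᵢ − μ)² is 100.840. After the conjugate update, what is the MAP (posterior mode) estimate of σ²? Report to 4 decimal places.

3.6529

With known mean μ and an Inverse-Gamma(α, β) prior on σ², the Normal likelihood is conjugate: posterior is Inv-Gamma(α + n/2, β + Σ(xᵢ−μ)²/2).
Posterior: Inv-Gamma(9.5 + 10/2, 6.2 + 100.840/2) = Inv-Gamma(14.50, 56.6200).
Mode = β/(α+1) = 56.6200/15.50 = 3.6529.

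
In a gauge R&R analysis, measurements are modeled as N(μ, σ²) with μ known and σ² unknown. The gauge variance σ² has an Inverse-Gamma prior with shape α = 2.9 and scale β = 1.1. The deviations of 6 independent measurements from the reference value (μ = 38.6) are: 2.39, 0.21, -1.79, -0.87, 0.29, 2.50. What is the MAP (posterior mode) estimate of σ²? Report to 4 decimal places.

With known mean μ and an Inverse-Gamma(α, β) prior on σ², the Normal likelihood is conjugate: posterior is Inv-Gamma(α + n/2, β + Σ(xᵢ−μ)²/2).
Σ(xᵢ−μ)² = (2.39)² + (0.21)² + (-1.79)² + (-0.87)² + (0.29)² + (2.50)² = 16.0513.
Posterior: Inv-Gamma(2.9 + 6/2, 1.1 + 16.0513/2) = Inv-Gamma(5.90, 9.12565).
Mode = β/(α+1) = 9.12565/6.90 = 1.3226.

1.3226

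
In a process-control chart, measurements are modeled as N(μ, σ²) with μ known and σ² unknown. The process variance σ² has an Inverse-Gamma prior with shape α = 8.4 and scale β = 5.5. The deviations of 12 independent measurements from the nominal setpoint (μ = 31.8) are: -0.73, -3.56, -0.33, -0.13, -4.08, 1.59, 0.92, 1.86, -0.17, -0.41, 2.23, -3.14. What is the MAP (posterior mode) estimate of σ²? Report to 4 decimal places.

With known mean μ and an Inverse-Gamma(α, β) prior on σ², the Normal likelihood is conjugate: posterior is Inv-Gamma(α + n/2, β + Σ(xᵢ−μ)²/2).
Σ(xᵢ−μ)² = (-0.73)² + (-3.56)² + (-0.33)² + (-0.13)² + (-4.08)² + (1.59)² + (0.92)² + (1.86)² + (-0.17)² + (-0.41)² + (2.23)² + (-3.14)² = 51.8423.
Posterior: Inv-Gamma(8.4 + 12/2, 5.5 + 51.8423/2) = Inv-Gamma(14.40, 31.42115).
Mode = β/(α+1) = 31.42115/15.40 = 2.0403.

2.0403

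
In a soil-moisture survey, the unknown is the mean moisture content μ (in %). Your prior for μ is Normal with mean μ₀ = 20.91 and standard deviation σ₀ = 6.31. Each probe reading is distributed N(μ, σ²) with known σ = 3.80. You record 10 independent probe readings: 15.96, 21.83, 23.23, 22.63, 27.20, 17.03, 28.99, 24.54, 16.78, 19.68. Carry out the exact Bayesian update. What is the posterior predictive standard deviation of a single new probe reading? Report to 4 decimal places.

For Normal data with known variance σ², a Normal(μ₀, σ₀²) prior on μ is conjugate. Posterior precision = 1/σ₀² + n/σ²; posterior mean is the precision-weighted average of μ₀ and x̄.
σ₀² = 6.31² = 39.8161, σ² = 3.80² = 14.44; σ² + n·σ₀² = 14.44 + 10·39.8161 = 412.601.
Posterior precision = 1/σ₀² + n/σ² = 1/39.8161 + 10/14.44 = (σ² + n·σ₀²)/(σ₀²σ²) = 412.601/(39.8161·14.44); posterior variance σₙ² = σ₀²σ²/(σ² + n·σ₀²) = 39.8161·14.44/412.601 = 1.393464.
Predictive variance for one new observation = σₙ² + σ² = 39.8161·14.44/412.601 + 14.44 = σ²·(σ₀² + 412.601)/412.601 = 14.44·452.4171/412.601 = 15.833464; SD = √(14.44·452.4171/412.601) = 3.9791.

3.9791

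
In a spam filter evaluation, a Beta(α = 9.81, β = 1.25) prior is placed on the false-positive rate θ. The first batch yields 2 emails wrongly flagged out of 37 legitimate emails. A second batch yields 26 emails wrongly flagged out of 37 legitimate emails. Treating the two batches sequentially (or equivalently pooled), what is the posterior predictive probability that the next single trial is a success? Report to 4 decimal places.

0.4445

The Beta prior is conjugate to a Binomial/Bernoulli likelihood; the update adds successes to α and failures to β.
After batch 1: Beta(9.81+2, 1.25+35) = Beta(11.81, 36.25).
After batch 2: Beta(11.81+26, 36.25+11) = Beta(37.81, 47.25).
For a single future Bernoulli trial, P(success | data) = α/(α+β) = 0.4445.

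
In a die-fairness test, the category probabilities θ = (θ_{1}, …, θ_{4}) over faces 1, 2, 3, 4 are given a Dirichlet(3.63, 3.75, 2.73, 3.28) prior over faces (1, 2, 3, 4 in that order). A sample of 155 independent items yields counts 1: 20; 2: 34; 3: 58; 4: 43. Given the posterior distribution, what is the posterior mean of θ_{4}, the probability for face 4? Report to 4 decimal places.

0.2748

The Dirichlet prior is conjugate to the Multinomial likelihood: each posterior αⱼ = prior αⱼ + observed count nⱼ.
Posterior concentration: (23.63, 37.75, 60.73, 46.28), total = 168.39.
E[θ_{4}|data] = α_{4}/Σα = 46.28/168.39 = 0.2748.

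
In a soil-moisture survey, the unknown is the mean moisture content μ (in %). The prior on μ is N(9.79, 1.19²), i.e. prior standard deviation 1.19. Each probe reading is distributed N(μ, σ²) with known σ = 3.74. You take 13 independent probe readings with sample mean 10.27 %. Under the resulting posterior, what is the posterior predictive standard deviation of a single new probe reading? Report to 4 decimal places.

3.8209

For Normal data with known variance σ², a Normal(μ₀, σ₀²) prior on μ is conjugate. Posterior precision = 1/σ₀² + n/σ²; posterior mean is the precision-weighted average of μ₀ and x̄.
σ₀² = 1.19² = 1.4161, σ² = 3.74² = 13.9876; σ² + n·σ₀² = 13.9876 + 13·1.4161 = 32.3969.
Posterior precision = 1/σ₀² + n/σ² = 1/1.4161 + 13/13.9876 = (σ² + n·σ₀²)/(σ₀²σ²) = 32.3969/(1.4161·13.9876); posterior variance σₙ² = σ₀²σ²/(σ² + n·σ₀²) = 1.4161·13.9876/32.3969 = 0.611412.
Predictive variance for one new observation = σₙ² + σ² = 1.4161·13.9876/32.3969 + 13.9876 = σ²·(σ₀² + 32.3969)/32.3969 = 13.9876·33.813/32.3969 = 14.599012; SD = √(13.9876·33.813/32.3969) = 3.8209.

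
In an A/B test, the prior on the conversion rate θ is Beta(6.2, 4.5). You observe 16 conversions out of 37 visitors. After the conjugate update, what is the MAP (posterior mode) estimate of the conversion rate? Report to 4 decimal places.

0.4639

The Beta prior is conjugate to a Binomial/Bernoulli likelihood; the update adds successes to α and failures to β.
Posterior: Beta(α+k, β+n−k) = Beta(6.2+16, 4.5+21) = Beta(22.2, 25.5).
Mode of Beta(a,b) for a,b>1 is (a−1)/(a+b−2) = 21.2/45.7 = 0.4639.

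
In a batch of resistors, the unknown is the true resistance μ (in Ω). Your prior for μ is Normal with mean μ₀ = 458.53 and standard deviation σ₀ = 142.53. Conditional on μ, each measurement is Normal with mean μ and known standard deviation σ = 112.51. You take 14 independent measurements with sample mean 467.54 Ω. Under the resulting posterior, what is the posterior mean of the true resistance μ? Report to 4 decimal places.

For Normal data with known variance σ², a Normal(μ₀, σ₀²) prior on μ is conjugate. Posterior precision = 1/σ₀² + n/σ²; posterior mean is the precision-weighted average of μ₀ and x̄.
n·x̄ = 14·467.54 = 6545.56.
σ₀² = 142.53² = 20314.8009, σ² = 112.51² = 12658.5001; σ² + n·σ₀² = 12658.5001 + 14·20314.8009 = 297065.7127.
Posterior mean = (μ₀/σ₀² + n·x̄/σ²)/(1/σ₀² + n/σ²) = (σ²·μ₀ + σ₀²·n·x̄)/(σ² + n·σ₀²) = (12658.5001·458.53 + 20314.8009·6545.56)/297065.7127 = 138776050.229857/297065.7127 = 467.1561.

467.1561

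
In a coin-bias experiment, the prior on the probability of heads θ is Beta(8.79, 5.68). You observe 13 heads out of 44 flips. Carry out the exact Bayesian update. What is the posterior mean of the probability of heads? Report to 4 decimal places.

The Beta prior is conjugate to a Binomial/Bernoulli likelihood; the update adds successes to α and failures to β.
Posterior: Beta(α+k, β+n−k) = Beta(8.79+13, 5.68+31) = Beta(21.79, 36.68).
Posterior mean = α/(α+β) = 21.79/58.47 = 0.3727.

0.3727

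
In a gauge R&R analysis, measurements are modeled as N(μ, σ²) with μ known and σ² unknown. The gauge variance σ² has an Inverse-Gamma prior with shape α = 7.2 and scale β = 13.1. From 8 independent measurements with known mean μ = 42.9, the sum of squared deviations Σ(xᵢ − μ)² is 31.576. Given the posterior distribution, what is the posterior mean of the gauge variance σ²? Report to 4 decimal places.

With known mean μ and an Inverse-Gamma(α, β) prior on σ², the Normal likelihood is conjugate: posterior is Inv-Gamma(α + n/2, β + Σ(xᵢ−μ)²/2).
Posterior: Inv-Gamma(7.2 + 8/2, 13.1 + 31.576/2) = Inv-Gamma(11.20, 28.8880).
E[σ²|data] = β/(α−1) = 28.8880/10.20 = 2.8322.

2.8322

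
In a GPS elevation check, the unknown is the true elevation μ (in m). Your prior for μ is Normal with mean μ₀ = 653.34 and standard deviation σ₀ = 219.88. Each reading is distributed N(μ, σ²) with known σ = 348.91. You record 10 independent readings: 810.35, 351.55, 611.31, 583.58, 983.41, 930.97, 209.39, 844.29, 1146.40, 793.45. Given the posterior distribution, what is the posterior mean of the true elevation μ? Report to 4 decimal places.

711.7599

For Normal data with known variance σ², a Normal(μ₀, σ₀²) prior on μ is conjugate. Posterior precision = 1/σ₀² + n/σ²; posterior mean is the precision-weighted average of μ₀ and x̄.
Σxᵢ = 810.35 + 351.55 + 611.31 + 583.58 + 983.41 + 930.97 + 209.39 + 844.29 + 1146.40 + 793.45 = 7264.7, so n·x̄ = 7264.7.
σ₀² = 219.88² = 48347.2144, σ² = 348.91² = 121738.1881; σ² + n·σ₀² = 121738.1881 + 10·48347.2144 = 605210.3321.
Posterior mean = (μ₀/σ₀² + n·x̄/σ²)/(1/σ₀² + n/σ²) = (σ²·μ₀ + σ₀²·n·x̄)/(σ² + n·σ₀²) = (121738.1881·653.34 + 48347.2144·7264.7)/605210.3321 = 430764436.264934/605210.3321 = 711.7599.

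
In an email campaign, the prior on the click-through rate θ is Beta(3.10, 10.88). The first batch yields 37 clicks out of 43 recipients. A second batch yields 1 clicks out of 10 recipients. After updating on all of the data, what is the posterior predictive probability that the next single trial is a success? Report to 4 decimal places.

The Beta prior is conjugate to a Binomial/Bernoulli likelihood; the update adds successes to α and failures to β.
After batch 1: Beta(3.10+37, 10.88+6) = Beta(40.10, 16.88).
After batch 2: Beta(40.10+1, 16.88+9) = Beta(41.10, 25.88).
For a single future Bernoulli trial, P(success | data) = α/(α+β) = 0.6136.

0.6136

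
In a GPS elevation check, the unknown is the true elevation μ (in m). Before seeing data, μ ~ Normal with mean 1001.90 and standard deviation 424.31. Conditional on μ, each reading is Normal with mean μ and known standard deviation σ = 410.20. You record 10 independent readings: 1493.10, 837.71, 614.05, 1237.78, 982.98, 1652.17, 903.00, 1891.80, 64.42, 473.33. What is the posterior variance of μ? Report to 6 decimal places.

For Normal data with known variance σ², a Normal(μ₀, σ₀²) prior on μ is conjugate. Posterior precision = 1/σ₀² + n/σ²; posterior mean is the precision-weighted average of μ₀ and x̄.
σ₀² = 424.31² = 180038.9761, σ² = 410.20² = 168264.04; σ² + n·σ₀² = 168264.04 + 10·180038.9761 = 1968653.801.
Posterior precision = 1/σ₀² + n/σ² = 1/180038.9761 + 10/168264.04 = (σ² + n·σ₀²)/(σ₀²σ²) = 1968653.801/(180038.9761·168264.04); posterior variance σₙ² = σ₀²σ²/(σ² + n·σ₀²) = 180038.9761·168264.04/1968653.801 = 15388.223902.

15388.223902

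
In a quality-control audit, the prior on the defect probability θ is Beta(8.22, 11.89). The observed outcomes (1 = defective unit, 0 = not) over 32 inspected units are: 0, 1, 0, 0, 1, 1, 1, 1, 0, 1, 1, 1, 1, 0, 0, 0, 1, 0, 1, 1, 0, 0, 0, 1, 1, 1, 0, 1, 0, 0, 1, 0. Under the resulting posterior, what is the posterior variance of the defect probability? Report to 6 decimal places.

The Beta prior is conjugate to a Binomial/Bernoulli likelihood; the update adds successes to α and failures to β.
Posterior: Beta(α+k, β+n−k) = Beta(8.22+17, 11.89+15) = Beta(25.22, 26.89).
Var = αβ/((α+β)²(α+β+1)) = 25.22·26.89/(52.11²·53.11) = 0.004702.

0.004702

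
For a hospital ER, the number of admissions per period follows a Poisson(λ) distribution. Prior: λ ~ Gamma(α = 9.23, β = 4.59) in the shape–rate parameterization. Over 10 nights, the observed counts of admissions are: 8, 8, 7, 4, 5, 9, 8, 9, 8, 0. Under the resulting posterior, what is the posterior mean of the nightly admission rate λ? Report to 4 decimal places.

5.1563

With a Gamma(shape α, rate β) prior, the Poisson likelihood is conjugate: the posterior is Gamma(α + ΣXᵢ, β + n).
Sum of counts S = 66 over n = 10 nights.
Posterior: Gamma(α+S, β+n) = Gamma(9.23+66, 4.59+10) = Gamma(75.23, 14.59).
Posterior mean = α/β = 75.23/14.59 = 5.1563.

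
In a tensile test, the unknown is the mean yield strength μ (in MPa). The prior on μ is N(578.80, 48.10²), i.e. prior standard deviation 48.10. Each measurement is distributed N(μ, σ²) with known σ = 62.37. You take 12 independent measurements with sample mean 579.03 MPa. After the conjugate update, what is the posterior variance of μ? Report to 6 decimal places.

284.329644

For Normal data with known variance σ², a Normal(μ₀, σ₀²) prior on μ is conjugate. Posterior precision = 1/σ₀² + n/σ²; posterior mean is the precision-weighted average of μ₀ and x̄.
σ₀² = 48.10² = 2313.61, σ² = 62.37² = 3890.0169; σ² + n·σ₀² = 3890.0169 + 12·2313.61 = 31653.3369.
Posterior precision = 1/σ₀² + n/σ² = 1/2313.61 + 12/3890.0169 = (σ² + n·σ₀²)/(σ₀²σ²) = 31653.3369/(2313.61·3890.0169); posterior variance σₙ² = σ₀²σ²/(σ² + n·σ₀²) = 2313.61·3890.0169/31653.3369 = 284.329644.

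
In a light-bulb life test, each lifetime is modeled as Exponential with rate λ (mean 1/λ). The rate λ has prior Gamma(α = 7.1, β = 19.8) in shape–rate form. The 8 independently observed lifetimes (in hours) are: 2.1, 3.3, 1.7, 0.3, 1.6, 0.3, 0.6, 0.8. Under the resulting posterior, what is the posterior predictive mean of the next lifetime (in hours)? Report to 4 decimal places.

With a Gamma(shape α, rate β) prior on the exponential rate λ, the posterior after n observations with total T = Σxᵢ is Gamma(α+n, β+T).
Sum of observations T = 10.7 hours; n = 8.
Posterior: Gamma(7.1+8, 19.8+10.7) = Gamma(15.1, 30.5).
The predictive distribution for the next observation is Lomax; its mean is β/(α−1) = 30.5/14.1 = 2.1631.

2.1631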